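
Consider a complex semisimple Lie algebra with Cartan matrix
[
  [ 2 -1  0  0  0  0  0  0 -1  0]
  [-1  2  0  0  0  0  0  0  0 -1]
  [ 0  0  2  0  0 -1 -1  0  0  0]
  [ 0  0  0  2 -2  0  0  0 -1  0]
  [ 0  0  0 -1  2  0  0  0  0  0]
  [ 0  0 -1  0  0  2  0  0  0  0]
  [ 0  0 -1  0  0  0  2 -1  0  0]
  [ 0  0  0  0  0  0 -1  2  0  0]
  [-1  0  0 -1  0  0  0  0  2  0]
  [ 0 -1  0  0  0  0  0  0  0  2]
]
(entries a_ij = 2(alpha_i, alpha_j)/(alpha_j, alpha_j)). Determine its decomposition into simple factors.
A4 + B6

The diagram associated to this matrix has two connected components: the simple roots {alpha_3, alpha_6, alpha_7, alpha_8} form a chain of 4 nodes with single edges (A_4), and {alpha_1, alpha_2, alpha_4, alpha_5, alpha_9, alpha_10} form a chain of 6 nodes with a double edge at one end; the terminal node there is the unique short simple root (B_6). A semisimple Lie algebra decomposes uniquely as the direct sum of simple ideals, one per connected component of its Dynkin diagram, so g ≅ A_4 ⊕ B_6 (dimension 24 + 78 = 102).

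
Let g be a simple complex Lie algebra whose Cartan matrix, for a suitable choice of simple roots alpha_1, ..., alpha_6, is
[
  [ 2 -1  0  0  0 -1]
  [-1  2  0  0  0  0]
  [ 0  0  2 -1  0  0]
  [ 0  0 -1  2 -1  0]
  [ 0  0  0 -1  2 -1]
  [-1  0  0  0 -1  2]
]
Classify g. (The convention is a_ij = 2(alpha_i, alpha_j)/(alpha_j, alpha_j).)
type A_6

The matrix has rank 6 with 2's on the diagonal. Reading the off-diagonal entries as Dynkin edges (a single edge where a_ij = a_ji = -1; a double or triple edge where a_ij * a_ji = 2 or 3), the diagram is a chain of 6 nodes with single edges (A_6). One simple-root ordering that puts it in standard form is (alpha_2, alpha_1, alpha_6, alpha_5, alpha_4, alpha_3). So the algebra is type A_6, i.e. sl(7).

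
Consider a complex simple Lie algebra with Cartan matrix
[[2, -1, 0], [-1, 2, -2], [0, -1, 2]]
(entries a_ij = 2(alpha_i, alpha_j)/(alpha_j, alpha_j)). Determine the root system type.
The matrix has rank 3 with 2's on the diagonal. Reading the off-diagonal entries as Dynkin edges (a single edge where a_ij = a_ji = -1; a double or triple edge where a_ij * a_ji = 2 or 3), the diagram is a chain of 3 nodes with a double edge at one end; the terminal node there is the unique short simple root (B_3). One simple-root ordering that puts it in standard form is (alpha_1, alpha_2, alpha_3). So the algebra is type B_3, i.e. so(7).

type B_3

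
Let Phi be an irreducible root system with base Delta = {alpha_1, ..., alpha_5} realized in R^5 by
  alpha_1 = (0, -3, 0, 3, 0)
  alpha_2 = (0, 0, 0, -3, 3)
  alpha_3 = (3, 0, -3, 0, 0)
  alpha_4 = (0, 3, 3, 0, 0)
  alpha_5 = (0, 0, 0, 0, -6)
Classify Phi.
Compute the Cartan integers a_ij = 2(alpha_i, alpha_j)/(alpha_j, alpha_j); the resulting 5x5 Cartan matrix is
[[2, -1, 0, -1, 0], [-1, 2, 0, 0, -1], [0, 0, 2, -1, 0], [-1, 0, -1, 2, 0], [0, -2, 0, 0, 2]].
The roots have two lengths (squared-length ratio 2:1); the short ones are alpha_{1,2,3,4}. The associated Dynkin diagram is a chain of 5 nodes with a double edge at one end; the terminal node there is the unique long simple root (C_5), so the type is C_5 (the algebra sp(10)).

C5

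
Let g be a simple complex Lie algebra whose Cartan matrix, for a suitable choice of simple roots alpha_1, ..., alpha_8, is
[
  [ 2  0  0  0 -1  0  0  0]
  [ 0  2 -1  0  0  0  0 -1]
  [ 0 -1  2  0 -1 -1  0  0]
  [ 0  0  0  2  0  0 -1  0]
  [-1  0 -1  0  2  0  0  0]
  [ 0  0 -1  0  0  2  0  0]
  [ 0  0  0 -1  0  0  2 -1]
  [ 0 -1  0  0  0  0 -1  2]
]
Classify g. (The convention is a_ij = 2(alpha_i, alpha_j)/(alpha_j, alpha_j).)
The matrix has rank 8 with 2's on the diagonal. Reading the off-diagonal entries as Dynkin edges (a single edge where a_ij = a_ji = -1; a double or triple edge where a_ij * a_ji = 2 or 3), the diagram is a chain of 7 nodes with one extra node attached to the third node from one end (E_8). One simple-root ordering that puts it in standard form is (alpha_1, alpha_6, alpha_5, alpha_3, alpha_2, alpha_8, alpha_7, alpha_4). So the algebra is type E_8.

E_8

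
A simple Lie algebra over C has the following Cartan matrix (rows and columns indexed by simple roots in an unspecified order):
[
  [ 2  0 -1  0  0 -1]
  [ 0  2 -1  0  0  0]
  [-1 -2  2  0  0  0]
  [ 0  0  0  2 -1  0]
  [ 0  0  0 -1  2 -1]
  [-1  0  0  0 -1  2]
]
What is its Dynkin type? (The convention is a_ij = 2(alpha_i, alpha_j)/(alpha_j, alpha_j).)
The matrix has rank 6 with 2's on the diagonal. Reading the off-diagonal entries as Dynkin edges (a single edge where a_ij = a_ji = -1; a double or triple edge where a_ij * a_ji = 2 or 3), the diagram is a chain of 6 nodes with a double edge at one end; the terminal node there is the unique short simple root (B_6). One simple-root ordering that puts it in standard form is (alpha_4, alpha_5, alpha_6, alpha_1, alpha_3, alpha_2). So the algebra is type B_6, i.e. so(13).

B_6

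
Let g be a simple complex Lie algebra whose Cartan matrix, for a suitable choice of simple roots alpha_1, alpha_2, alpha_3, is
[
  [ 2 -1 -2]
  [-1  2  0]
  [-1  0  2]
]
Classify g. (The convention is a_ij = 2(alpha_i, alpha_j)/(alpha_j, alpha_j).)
B3

The matrix has rank 3 with 2's on the diagonal. Reading the off-diagonal entries as Dynkin edges (a single edge where a_ij = a_ji = -1; a double or triple edge where a_ij * a_ji = 2 or 3), the diagram is a chain of 3 nodes with a double edge at one end; the terminal node there is the unique short simple root (B_3). One simple-root ordering that puts it in standard form is (alpha_2, alpha_1, alpha_3). So the algebra is type B_3, i.e. so(7).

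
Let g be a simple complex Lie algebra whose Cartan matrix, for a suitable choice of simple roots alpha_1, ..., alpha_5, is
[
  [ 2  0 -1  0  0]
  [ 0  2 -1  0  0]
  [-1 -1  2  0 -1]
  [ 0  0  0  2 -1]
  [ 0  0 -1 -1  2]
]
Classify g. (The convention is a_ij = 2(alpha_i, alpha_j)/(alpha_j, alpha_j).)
The matrix has rank 5 with 2's on the diagonal. Reading the off-diagonal entries as Dynkin edges (a single edge where a_ij = a_ji = -1; a double or triple edge where a_ij * a_ji = 2 or 3), the diagram is a chain of 3 nodes with a fork of two nodes at one end (D_5). One simple-root ordering that puts it in standard form is (alpha_4, alpha_5, alpha_3, alpha_2, alpha_1). So the algebra is type D_5, i.e. so(10).

D5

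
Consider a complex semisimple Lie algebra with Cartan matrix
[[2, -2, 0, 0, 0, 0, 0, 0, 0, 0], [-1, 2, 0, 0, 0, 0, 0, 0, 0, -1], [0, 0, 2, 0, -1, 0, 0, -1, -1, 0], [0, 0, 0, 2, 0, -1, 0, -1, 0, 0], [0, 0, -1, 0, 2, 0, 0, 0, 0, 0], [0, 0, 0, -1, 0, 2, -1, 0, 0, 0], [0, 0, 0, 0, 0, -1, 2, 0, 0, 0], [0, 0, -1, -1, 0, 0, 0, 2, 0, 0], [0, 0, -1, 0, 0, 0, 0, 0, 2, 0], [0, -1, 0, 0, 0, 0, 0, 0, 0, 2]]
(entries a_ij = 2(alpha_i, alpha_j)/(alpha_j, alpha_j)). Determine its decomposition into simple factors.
type C_3 ⊕ type D_7

The diagram associated to this matrix has two connected components: the simple roots {alpha_1, alpha_2, alpha_10} form a chain of 3 nodes with a double edge at one end; the terminal node there is the unique long simple root (C_3), and {alpha_3, alpha_4, alpha_5, alpha_6, alpha_7, alpha_8, alpha_9} form a chain of 5 nodes with a fork of two nodes at one end (D_7). A semisimple Lie algebra decomposes uniquely as the direct sum of simple ideals, one per connected component of its Dynkin diagram, so g ≅ C_3 ⊕ D_7 (dimension 21 + 91 = 112).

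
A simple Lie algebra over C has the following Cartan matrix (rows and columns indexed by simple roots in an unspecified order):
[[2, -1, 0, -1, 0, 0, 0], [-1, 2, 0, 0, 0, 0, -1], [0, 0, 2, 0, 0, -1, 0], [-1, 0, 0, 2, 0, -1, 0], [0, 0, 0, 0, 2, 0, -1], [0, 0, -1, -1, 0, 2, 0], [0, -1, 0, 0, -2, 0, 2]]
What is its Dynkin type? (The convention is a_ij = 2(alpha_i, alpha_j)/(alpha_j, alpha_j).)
The matrix has rank 7 with 2's on the diagonal. Reading the off-diagonal entries as Dynkin edges (a single edge where a_ij = a_ji = -1; a double or triple edge where a_ij * a_ji = 2 or 3), the diagram is a chain of 7 nodes with a double edge at one end; the terminal node there is the unique short simple root (B_7). One simple-root ordering that puts it in standard form is (alpha_3, alpha_6, alpha_4, alpha_1, alpha_2, alpha_7, alpha_5). So the algebra is type B_7, i.e. so(15).

B_7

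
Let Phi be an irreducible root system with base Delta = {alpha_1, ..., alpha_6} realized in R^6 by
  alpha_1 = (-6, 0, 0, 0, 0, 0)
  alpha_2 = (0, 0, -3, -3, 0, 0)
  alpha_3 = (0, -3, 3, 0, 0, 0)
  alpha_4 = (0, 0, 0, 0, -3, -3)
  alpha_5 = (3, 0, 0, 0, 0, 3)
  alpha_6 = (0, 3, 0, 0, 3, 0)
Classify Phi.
Compute the Cartan integers a_ij = 2(alpha_i, alpha_j)/(alpha_j, alpha_j); the resulting 6x6 Cartan matrix is
[[2, 0, 0, 0, -2, 0], [0, 2, -1, 0, 0, 0], [0, -1, 2, 0, 0, -1], [0, 0, 0, 2, -1, -1], [-1, 0, 0, -1, 2, 0], [0, 0, -1, -1, 0, 2]].
The roots have two lengths (squared-length ratio 2:1); the short ones are alpha_{2,3,4,5,6}. The associated Dynkin diagram is a chain of 6 nodes with a double edge at one end; the terminal node there is the unique long simple root (C_6), so the type is C_6 (the algebra sp(12)).

C_6 (sp(12))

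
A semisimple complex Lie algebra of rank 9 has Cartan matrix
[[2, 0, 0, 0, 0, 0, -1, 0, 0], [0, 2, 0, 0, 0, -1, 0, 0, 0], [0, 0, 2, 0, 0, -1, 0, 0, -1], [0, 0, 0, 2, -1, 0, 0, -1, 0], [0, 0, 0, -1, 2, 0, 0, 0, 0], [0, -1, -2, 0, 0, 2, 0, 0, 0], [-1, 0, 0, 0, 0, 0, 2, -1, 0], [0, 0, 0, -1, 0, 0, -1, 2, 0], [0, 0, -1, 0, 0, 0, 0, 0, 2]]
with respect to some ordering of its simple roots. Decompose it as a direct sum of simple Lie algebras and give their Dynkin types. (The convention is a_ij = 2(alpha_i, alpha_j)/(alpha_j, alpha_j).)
The diagram associated to this matrix has two connected components: the simple roots {alpha_1, alpha_4, alpha_5, alpha_7, alpha_8} form a chain of 5 nodes with single edges (A_5), and {alpha_2, alpha_3, alpha_6, alpha_9} form a chain of 4 nodes with a double edge between the middle two (F_4). A semisimple Lie algebra decomposes uniquely as the direct sum of simple ideals, one per connected component of its Dynkin diagram, so g ≅ A_5 ⊕ F_4 (dimension 35 + 52 = 87).

A_5 (sl(6)) + F_4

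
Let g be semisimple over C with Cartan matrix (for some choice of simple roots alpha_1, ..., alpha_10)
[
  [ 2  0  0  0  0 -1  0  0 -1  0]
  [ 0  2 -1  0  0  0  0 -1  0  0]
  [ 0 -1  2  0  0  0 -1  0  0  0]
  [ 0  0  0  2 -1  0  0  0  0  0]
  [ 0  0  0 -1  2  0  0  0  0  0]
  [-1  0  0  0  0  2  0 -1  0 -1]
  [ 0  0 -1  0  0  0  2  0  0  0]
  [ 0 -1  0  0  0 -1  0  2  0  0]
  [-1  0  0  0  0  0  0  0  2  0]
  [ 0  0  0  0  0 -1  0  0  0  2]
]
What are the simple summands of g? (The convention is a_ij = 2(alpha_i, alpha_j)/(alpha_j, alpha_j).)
The diagram associated to this matrix has two connected components: the simple roots {alpha_4, alpha_5} form a chain of 2 nodes with single edges (A_2), and {alpha_1, alpha_2, alpha_3, alpha_6, alpha_7, alpha_8, alpha_9, alpha_10} form a chain of 7 nodes with one extra node attached to the third node from one end (E_8). A semisimple Lie algebra decomposes uniquely as the direct sum of simple ideals, one per connected component of its Dynkin diagram, so g ≅ A_2 ⊕ E_8 (dimension 8 + 248 = 256).

A_2 (sl(3)) ⊕ E_8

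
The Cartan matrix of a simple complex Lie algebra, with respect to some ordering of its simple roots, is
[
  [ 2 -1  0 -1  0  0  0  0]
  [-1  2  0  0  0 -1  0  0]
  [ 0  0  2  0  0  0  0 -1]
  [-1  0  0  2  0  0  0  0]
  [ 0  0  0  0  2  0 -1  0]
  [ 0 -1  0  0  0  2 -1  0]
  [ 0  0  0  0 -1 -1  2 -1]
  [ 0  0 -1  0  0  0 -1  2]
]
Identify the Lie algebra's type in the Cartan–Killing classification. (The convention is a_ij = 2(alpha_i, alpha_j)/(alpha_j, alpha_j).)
E_8

The matrix has rank 8 with 2's on the diagonal. Reading the off-diagonal entries as Dynkin edges (a single edge where a_ij = a_ji = -1; a double or triple edge where a_ij * a_ji = 2 or 3), the diagram is a chain of 7 nodes with one extra node attached to the third node from one end (E_8). One simple-root ordering that puts it in standard form is (alpha_3, alpha_5, alpha_8, alpha_7, alpha_6, alpha_2, alpha_1, alpha_4). So the algebra is type E_8.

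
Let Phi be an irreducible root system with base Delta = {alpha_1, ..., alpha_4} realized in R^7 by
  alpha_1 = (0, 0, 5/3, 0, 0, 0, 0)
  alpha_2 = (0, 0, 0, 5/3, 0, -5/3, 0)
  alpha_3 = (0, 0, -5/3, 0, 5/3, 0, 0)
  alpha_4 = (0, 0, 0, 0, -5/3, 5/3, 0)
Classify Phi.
Compute the Cartan integers a_ij = 2(alpha_i, alpha_j)/(alpha_j, alpha_j); the resulting 4x4 Cartan matrix is
[[2, 0, -1, 0], [0, 2, 0, -1], [-2, 0, 2, -1], [0, -1, -1, 2]].
The roots have two lengths (squared-length ratio 2:1); the short ones are alpha_{1}. The associated Dynkin diagram is a chain of 4 nodes with a double edge at one end; the terminal node there is the unique short simple root (B_4), so the type is B_4 (the algebra so(9)).

B_4 (so(9))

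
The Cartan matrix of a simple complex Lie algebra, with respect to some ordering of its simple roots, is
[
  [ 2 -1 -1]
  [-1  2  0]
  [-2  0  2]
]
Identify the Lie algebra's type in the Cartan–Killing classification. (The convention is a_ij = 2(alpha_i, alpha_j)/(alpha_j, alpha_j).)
type C_3

The matrix has rank 3 with 2's on the diagonal. Reading the off-diagonal entries as Dynkin edges (a single edge where a_ij = a_ji = -1; a double or triple edge where a_ij * a_ji = 2 or 3), the diagram is a chain of 3 nodes with a double edge at one end; the terminal node there is the unique long simple root (C_3). One simple-root ordering that puts it in standard form is (alpha_2, alpha_1, alpha_3). So the algebra is type C_3, i.e. sp(6).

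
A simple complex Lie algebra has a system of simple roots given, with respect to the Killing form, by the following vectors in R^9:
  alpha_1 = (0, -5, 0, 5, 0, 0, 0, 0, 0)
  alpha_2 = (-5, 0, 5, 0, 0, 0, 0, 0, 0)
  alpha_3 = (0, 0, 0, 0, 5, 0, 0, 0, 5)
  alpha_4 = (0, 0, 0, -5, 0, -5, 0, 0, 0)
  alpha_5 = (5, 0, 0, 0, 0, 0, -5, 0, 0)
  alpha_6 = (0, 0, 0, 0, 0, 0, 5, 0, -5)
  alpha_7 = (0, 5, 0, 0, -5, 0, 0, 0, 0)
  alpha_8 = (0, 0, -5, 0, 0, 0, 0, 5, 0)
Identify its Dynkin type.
Compute the Cartan integers a_ij = 2(alpha_i, alpha_j)/(alpha_j, alpha_j); the resulting 8x8 Cartan matrix is
[[2, 0, 0, -1, 0, 0, -1, 0], [0, 2, 0, 0, -1, 0, 0, -1], [0, 0, 2, 0, 0, -1, -1, 0], [-1, 0, 0, 2, 0, 0, 0, 0], [0, -1, 0, 0, 2, -1, 0, 0], [0, 0, -1, 0, -1, 2, 0, 0], [-1, 0, -1, 0, 0, 0, 2, 0], [0, -1, 0, 0, 0, 0, 0, 2]].
All simple roots have the same length, so the diagram is simply laced. The associated Dynkin diagram is a chain of 8 nodes with single edges (A_8), so the type is A_8 (the algebra sl(9)).

type A_8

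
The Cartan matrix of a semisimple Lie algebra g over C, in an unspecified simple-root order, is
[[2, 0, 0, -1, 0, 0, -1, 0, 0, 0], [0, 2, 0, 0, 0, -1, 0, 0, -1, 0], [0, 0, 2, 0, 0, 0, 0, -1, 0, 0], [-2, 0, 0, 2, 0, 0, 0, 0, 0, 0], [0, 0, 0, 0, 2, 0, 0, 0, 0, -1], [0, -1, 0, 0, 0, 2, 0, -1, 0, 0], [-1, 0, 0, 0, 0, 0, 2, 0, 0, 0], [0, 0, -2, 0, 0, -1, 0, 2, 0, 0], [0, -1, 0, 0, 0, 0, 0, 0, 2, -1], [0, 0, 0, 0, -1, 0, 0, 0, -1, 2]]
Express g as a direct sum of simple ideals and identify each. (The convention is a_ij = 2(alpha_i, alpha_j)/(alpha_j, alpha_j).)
B_7 ⊕ C_3

The diagram associated to this matrix has two connected components: the simple roots {alpha_2, alpha_3, alpha_5, alpha_6, alpha_8, alpha_9, alpha_10} form a chain of 7 nodes with a double edge at one end; the terminal node there is the unique short simple root (B_7), and {alpha_1, alpha_4, alpha_7} form a chain of 3 nodes with a double edge at one end; the terminal node there is the unique long simple root (C_3). A semisimple Lie algebra decomposes uniquely as the direct sum of simple ideals, one per connected component of its Dynkin diagram, so g ≅ B_7 ⊕ C_3 (dimension 105 + 21 = 126).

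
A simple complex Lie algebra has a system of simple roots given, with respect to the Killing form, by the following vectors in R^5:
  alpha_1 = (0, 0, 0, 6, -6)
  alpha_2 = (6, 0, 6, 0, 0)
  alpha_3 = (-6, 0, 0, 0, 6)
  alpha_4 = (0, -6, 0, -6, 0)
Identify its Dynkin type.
Compute the Cartan integers a_ij = 2(alpha_i, alpha_j)/(alpha_j, alpha_j); the resulting 4x4 Cartan matrix is
[[2, 0, -1, -1], [0, 2, -1, 0], [-1, -1, 2, 0], [-1, 0, 0, 2]].
All simple roots have the same length, so the diagram is simply laced. The associated Dynkin diagram is a chain of 4 nodes with single edges (A_4), so the type is A_4 (the algebra sl(5)).

type A_4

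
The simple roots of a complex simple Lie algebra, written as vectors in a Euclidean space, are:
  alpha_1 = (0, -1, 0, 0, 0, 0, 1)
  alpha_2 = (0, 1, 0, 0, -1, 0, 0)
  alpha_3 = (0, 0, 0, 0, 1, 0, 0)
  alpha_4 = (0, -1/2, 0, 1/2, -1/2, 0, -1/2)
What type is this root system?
Compute the Cartan integers a_ij = 2(alpha_i, alpha_j)/(alpha_j, alpha_j); the resulting 4x4 Cartan matrix is
[[2, -1, 0, 0], [-1, 2, -2, 0], [0, -1, 2, -1], [0, 0, -1, 2]].
The roots have two lengths (squared-length ratio 2:1); the short ones are alpha_{3,4}. The associated Dynkin diagram is a chain of 4 nodes with a double edge between the middle two (F_4), so the type is F_4.

type F_4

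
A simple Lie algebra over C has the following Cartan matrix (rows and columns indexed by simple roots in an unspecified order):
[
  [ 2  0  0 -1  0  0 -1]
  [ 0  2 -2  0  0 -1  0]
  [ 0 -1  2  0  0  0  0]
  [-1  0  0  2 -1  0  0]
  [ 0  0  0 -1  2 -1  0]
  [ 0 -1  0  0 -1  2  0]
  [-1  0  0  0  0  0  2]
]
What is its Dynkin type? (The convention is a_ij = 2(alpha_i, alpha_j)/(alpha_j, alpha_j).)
The matrix has rank 7 with 2's on the diagonal. Reading the off-diagonal entries as Dynkin edges (a single edge where a_ij = a_ji = -1; a double or triple edge where a_ij * a_ji = 2 or 3), the diagram is a chain of 7 nodes with a double edge at one end; the terminal node there is the unique short simple root (B_7). One simple-root ordering that puts it in standard form is (alpha_7, alpha_1, alpha_4, alpha_5, alpha_6, alpha_2, alpha_3). So the algebra is type B_7, i.e. so(15).

type B_7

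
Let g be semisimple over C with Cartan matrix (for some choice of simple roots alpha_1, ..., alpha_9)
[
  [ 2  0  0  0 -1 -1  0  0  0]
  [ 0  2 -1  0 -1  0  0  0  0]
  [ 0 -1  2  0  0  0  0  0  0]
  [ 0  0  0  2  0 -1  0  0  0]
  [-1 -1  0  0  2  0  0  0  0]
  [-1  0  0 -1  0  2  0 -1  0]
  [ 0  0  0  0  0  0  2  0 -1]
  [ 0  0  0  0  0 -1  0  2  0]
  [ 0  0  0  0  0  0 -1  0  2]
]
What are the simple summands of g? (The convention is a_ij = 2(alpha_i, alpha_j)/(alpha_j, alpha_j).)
type A_2 ⊕ type D_7

The diagram associated to this matrix has two connected components: the simple roots {alpha_7, alpha_9} form a chain of 2 nodes with single edges (A_2), and {alpha_1, alpha_2, alpha_3, alpha_4, alpha_5, alpha_6, alpha_8} form a chain of 5 nodes with a fork of two nodes at one end (D_7). A semisimple Lie algebra decomposes uniquely as the direct sum of simple ideals, one per connected component of its Dynkin diagram, so g ≅ A_2 ⊕ D_7 (dimension 8 + 91 = 99).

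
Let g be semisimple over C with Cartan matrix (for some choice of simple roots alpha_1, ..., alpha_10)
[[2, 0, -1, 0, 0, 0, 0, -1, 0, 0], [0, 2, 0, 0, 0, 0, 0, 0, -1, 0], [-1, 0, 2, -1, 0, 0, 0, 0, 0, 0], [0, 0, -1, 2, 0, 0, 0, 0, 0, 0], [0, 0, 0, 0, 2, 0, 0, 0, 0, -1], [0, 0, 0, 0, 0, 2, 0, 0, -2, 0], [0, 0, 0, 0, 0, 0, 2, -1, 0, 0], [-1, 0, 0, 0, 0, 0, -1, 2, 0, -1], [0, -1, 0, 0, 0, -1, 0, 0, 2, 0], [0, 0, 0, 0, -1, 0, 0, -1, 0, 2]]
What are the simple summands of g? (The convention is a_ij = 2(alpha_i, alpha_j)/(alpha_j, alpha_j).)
The diagram associated to this matrix has two connected components: the simple roots {alpha_2, alpha_6, alpha_9} form a chain of 3 nodes with a double edge at one end; the terminal node there is the unique long simple root (C_3), and {alpha_1, alpha_3, alpha_4, alpha_5, alpha_7, alpha_8, alpha_10} form a chain of 6 nodes with one extra node attached to the third node from one end (E_7). A semisimple Lie algebra decomposes uniquely as the direct sum of simple ideals, one per connected component of its Dynkin diagram, so g ≅ C_3 ⊕ E_7 (dimension 21 + 133 = 154).

type C_3 + type E_7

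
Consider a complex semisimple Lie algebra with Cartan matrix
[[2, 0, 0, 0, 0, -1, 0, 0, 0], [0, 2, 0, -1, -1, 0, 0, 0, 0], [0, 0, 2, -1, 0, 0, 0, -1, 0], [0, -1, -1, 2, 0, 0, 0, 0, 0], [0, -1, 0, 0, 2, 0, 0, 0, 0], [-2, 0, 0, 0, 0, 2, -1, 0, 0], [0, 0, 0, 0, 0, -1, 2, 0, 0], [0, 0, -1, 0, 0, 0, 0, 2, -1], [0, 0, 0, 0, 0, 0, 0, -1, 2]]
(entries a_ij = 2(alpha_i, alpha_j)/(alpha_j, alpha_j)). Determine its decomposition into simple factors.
type A_6 ⊕ type B_3

The diagram associated to this matrix has two connected components: the simple roots {alpha_2, alpha_3, alpha_4, alpha_5, alpha_8, alpha_9} form a chain of 6 nodes with single edges (A_6), and {alpha_1, alpha_6, alpha_7} form a chain of 3 nodes with a double edge at one end; the terminal node there is the unique short simple root (B_3). A semisimple Lie algebra decomposes uniquely as the direct sum of simple ideals, one per connected component of its Dynkin diagram, so g ≅ A_6 ⊕ B_3 (dimension 48 + 21 = 69).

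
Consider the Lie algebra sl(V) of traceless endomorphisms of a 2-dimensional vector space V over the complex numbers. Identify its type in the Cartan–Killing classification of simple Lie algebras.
A1

This is sl(2), which has dimension 2^2 - 1 = 3 and rank 2 - 1 = 1 (a Cartan subalgebra is the diagonal traceless matrices). In the classification of classical Lie algebras, the special linear algebra sl(n+1) has type A_n; here n = 1, so the Dynkin diagram is a chain of 1 nodes with single edges (A_1). Hence the type is A_1.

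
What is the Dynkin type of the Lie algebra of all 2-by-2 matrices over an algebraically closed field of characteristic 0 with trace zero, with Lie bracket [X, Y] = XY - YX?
This is sl(2), which has dimension 2^2 - 1 = 3 and rank 2 - 1 = 1 (a Cartan subalgebra is the diagonal traceless matrices). In the classification of classical Lie algebras, the special linear algebra sl(n+1) has type A_n; here n = 1, so the Dynkin diagram is a chain of 1 nodes with single edges (A_1). Hence the type is A_1.

A_1 (sl(2))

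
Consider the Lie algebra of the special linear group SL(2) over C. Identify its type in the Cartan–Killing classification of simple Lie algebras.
This is sl(2), which has dimension 2^2 - 1 = 3 and rank 2 - 1 = 1 (a Cartan subalgebra is the diagonal traceless matrices). In the classification of classical Lie algebras, the special linear algebra sl(n+1) has type A_n; here n = 1, so the Dynkin diagram is a chain of 1 nodes with single edges (A_1). Hence the type is A_1.

A_1 (sl(2))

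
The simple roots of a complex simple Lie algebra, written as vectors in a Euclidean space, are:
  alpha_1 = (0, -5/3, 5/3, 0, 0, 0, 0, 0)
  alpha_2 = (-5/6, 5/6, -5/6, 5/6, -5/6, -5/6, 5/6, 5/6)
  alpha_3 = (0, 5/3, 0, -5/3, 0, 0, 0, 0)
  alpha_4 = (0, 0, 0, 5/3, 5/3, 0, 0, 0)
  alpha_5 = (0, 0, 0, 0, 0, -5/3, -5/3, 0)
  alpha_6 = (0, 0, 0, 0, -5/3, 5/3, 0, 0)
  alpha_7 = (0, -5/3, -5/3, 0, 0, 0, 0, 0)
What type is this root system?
Compute the Cartan integers a_ij = 2(alpha_i, alpha_j)/(alpha_j, alpha_j); the resulting 7x7 Cartan matrix is
[[2, -1, -1, 0, 0, 0, 0], [-1, 2, 0, 0, 0, 0, 0], [-1, 0, 2, -1, 0, 0, -1], [0, 0, -1, 2, 0, -1, 0], [0, 0, 0, 0, 2, -1, 0], [0, 0, 0, -1, -1, 2, 0], [0, 0, -1, 0, 0, 0, 2]].
All simple roots have the same length, so the diagram is simply laced. The associated Dynkin diagram is a chain of 6 nodes with one extra node attached to the third node from one end (E_7), so the type is E_7.

E_7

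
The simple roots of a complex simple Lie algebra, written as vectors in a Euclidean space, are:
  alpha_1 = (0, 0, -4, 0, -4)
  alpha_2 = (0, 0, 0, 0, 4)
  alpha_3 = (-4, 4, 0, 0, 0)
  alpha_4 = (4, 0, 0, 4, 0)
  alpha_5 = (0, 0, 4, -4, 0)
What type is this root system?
B_5

Compute the Cartan integers a_ij = 2(alpha_i, alpha_j)/(alpha_j, alpha_j); the resulting 5x5 Cartan matrix is
[[2, -2, 0, 0, -1], [-1, 2, 0, 0, 0], [0, 0, 2, -1, 0], [0, 0, -1, 2, -1], [-1, 0, 0, -1, 2]].
The roots have two lengths (squared-length ratio 2:1); the short ones are alpha_{2}. The associated Dynkin diagram is a chain of 5 nodes with a double edge at one end; the terminal node there is the unique short simple root (B_5), so the type is B_5 (the algebra so(11)).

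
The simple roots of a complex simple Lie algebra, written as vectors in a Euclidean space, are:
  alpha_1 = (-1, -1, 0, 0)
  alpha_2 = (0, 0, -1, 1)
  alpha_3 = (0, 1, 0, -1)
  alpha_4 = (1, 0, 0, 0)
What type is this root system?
type B_4

Compute the Cartan integers a_ij = 2(alpha_i, alpha_j)/(alpha_j, alpha_j); the resulting 4x4 Cartan matrix is
[[2, 0, -1, -2], [0, 2, -1, 0], [-1, -1, 2, 0], [-1, 0, 0, 2]].
The roots have two lengths (squared-length ratio 2:1); the short ones are alpha_{4}. The associated Dynkin diagram is a chain of 4 nodes with a double edge at one end; the terminal node there is the unique short simple root (B_4), so the type is B_4 (the algebra so(9)).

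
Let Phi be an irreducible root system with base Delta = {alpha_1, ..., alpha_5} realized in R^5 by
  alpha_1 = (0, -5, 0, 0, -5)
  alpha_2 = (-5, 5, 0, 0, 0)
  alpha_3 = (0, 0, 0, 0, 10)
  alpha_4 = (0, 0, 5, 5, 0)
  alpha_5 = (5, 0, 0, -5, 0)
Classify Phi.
C5

Compute the Cartan integers a_ij = 2(alpha_i, alpha_j)/(alpha_j, alpha_j); the resulting 5x5 Cartan matrix is
[[2, -1, -1, 0, 0], [-1, 2, 0, 0, -1], [-2, 0, 2, 0, 0], [0, 0, 0, 2, -1], [0, -1, 0, -1, 2]].
The roots have two lengths (squared-length ratio 2:1); the short ones are alpha_{1,2,4,5}. The associated Dynkin diagram is a chain of 5 nodes with a double edge at one end; the terminal node there is the unique long simple root (C_5), so the type is C_5 (the algebra sp(10)).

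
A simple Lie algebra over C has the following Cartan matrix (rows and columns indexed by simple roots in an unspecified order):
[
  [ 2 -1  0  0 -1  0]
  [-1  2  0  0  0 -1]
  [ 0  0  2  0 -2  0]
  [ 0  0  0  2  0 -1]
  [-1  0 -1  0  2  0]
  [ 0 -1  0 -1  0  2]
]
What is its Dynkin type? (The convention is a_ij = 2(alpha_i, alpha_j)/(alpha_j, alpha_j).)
The matrix has rank 6 with 2's on the diagonal. Reading the off-diagonal entries as Dynkin edges (a single edge where a_ij = a_ji = -1; a double or triple edge where a_ij * a_ji = 2 or 3), the diagram is a chain of 6 nodes with a double edge at one end; the terminal node there is the unique long simple root (C_6). One simple-root ordering that puts it in standard form is (alpha_4, alpha_6, alpha_2, alpha_1, alpha_5, alpha_3). So the algebra is type C_6, i.e. sp(12).

C6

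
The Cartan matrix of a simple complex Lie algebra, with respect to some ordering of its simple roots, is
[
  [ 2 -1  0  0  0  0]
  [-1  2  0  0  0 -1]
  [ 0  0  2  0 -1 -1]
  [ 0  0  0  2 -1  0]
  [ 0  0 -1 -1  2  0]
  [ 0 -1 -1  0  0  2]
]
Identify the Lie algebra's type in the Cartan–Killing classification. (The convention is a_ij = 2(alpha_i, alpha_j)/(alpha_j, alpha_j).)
A_6

The matrix has rank 6 with 2's on the diagonal. Reading the off-diagonal entries as Dynkin edges (a single edge where a_ij = a_ji = -1; a double or triple edge where a_ij * a_ji = 2 or 3), the diagram is a chain of 6 nodes with single edges (A_6). One simple-root ordering that puts it in standard form is (alpha_1, alpha_2, alpha_6, alpha_3, alpha_5, alpha_4). So the algebra is type A_6, i.e. sl(7).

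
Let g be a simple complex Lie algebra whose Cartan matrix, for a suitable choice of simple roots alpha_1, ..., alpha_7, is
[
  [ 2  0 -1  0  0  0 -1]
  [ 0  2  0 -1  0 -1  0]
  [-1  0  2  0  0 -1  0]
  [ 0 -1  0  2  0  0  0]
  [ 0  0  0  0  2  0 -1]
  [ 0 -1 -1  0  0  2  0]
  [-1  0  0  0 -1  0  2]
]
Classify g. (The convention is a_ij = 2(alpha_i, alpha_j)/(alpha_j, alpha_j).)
A_7

The matrix has rank 7 with 2's on the diagonal. Reading the off-diagonal entries as Dynkin edges (a single edge where a_ij = a_ji = -1; a double or triple edge where a_ij * a_ji = 2 or 3), the diagram is a chain of 7 nodes with single edges (A_7). One simple-root ordering that puts it in standard form is (alpha_4, alpha_2, alpha_6, alpha_3, alpha_1, alpha_7, alpha_5). So the algebra is type A_7, i.e. sl(8).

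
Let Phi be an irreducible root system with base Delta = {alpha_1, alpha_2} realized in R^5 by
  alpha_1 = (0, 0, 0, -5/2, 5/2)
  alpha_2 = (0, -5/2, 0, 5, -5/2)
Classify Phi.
G2

Compute the Cartan integers a_ij = 2(alpha_i, alpha_j)/(alpha_j, alpha_j); the resulting 2x2 Cartan matrix is
[[2, -1], [-3, 2]].
The roots have two lengths (squared-length ratio 3:1); the short ones are alpha_{1}. The associated Dynkin diagram is two nodes joined by a triple edge (G_2), so the type is G_2.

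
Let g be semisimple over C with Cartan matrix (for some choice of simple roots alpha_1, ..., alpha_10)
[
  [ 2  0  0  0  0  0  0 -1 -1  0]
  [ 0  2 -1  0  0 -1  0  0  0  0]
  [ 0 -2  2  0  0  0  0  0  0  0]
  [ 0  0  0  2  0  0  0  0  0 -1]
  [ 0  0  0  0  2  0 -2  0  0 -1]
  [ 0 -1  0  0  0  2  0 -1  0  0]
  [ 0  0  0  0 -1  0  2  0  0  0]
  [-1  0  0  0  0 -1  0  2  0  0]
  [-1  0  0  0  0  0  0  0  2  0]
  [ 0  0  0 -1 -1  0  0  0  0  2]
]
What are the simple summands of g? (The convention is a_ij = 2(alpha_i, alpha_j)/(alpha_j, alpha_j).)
The diagram associated to this matrix has two connected components: the simple roots {alpha_4, alpha_5, alpha_7, alpha_10} form a chain of 4 nodes with a double edge at one end; the terminal node there is the unique short simple root (B_4), and {alpha_1, alpha_2, alpha_3, alpha_6, alpha_8, alpha_9} form a chain of 6 nodes with a double edge at one end; the terminal node there is the unique long simple root (C_6). A semisimple Lie algebra decomposes uniquely as the direct sum of simple ideals, one per connected component of its Dynkin diagram, so g ≅ B_4 ⊕ C_6 (dimension 36 + 78 = 114).

type B_4 + type C_6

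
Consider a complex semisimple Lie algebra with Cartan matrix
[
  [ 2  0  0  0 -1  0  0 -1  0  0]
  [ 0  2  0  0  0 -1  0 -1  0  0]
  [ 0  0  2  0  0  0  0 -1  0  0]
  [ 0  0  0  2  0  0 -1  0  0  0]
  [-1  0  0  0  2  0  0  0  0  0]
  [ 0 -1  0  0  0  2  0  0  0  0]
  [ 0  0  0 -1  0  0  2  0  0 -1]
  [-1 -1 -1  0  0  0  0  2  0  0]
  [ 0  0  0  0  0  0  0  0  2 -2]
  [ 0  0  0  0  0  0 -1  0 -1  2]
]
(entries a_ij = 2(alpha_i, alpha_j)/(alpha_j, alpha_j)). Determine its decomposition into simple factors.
C_4 ⊕ E_6

The diagram associated to this matrix has two connected components: the simple roots {alpha_4, alpha_7, alpha_9, alpha_10} form a chain of 4 nodes with a double edge at one end; the terminal node there is the unique long simple root (C_4), and {alpha_1, alpha_2, alpha_3, alpha_5, alpha_6, alpha_8} form a chain of 5 nodes with one extra node attached to the third node from one end (E_6). A semisimple Lie algebra decomposes uniquely as the direct sum of simple ideals, one per connected component of its Dynkin diagram, so g ≅ C_4 ⊕ E_6 (dimension 36 + 78 = 114).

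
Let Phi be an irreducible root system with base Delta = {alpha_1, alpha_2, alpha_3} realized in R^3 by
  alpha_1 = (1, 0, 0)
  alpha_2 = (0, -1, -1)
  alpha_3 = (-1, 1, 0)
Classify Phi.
Compute the Cartan integers a_ij = 2(alpha_i, alpha_j)/(alpha_j, alpha_j); the resulting 3x3 Cartan matrix is
[[2, 0, -1], [0, 2, -1], [-2, -1, 2]].
The roots have two lengths (squared-length ratio 2:1); the short ones are alpha_{1}. The associated Dynkin diagram is a chain of 3 nodes with a double edge at one end; the terminal node there is the unique short simple root (B_3), so the type is B_3 (the algebra so(7)).

B_3 (so(7))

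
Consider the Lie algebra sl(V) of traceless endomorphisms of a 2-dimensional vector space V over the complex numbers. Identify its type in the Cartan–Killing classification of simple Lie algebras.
This is sl(2), which has dimension 2^2 - 1 = 3 and rank 2 - 1 = 1 (a Cartan subalgebra is the diagonal traceless matrices). In the classification of classical Lie algebras, the special linear algebra sl(n+1) has type A_n; here n = 1, so the Dynkin diagram is a chain of 1 nodes with single edges (A_1). Hence the type is A_1.

A1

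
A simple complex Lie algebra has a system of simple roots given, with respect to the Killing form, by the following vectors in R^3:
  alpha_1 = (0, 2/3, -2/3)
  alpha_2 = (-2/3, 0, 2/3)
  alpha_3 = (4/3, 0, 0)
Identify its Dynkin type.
Compute the Cartan integers a_ij = 2(alpha_i, alpha_j)/(alpha_j, alpha_j); the resulting 3x3 Cartan matrix is
[[2, -1, 0], [-1, 2, -1], [0, -2, 2]].
The roots have two lengths (squared-length ratio 2:1); the short ones are alpha_{1,2}. The associated Dynkin diagram is a chain of 3 nodes with a double edge at one end; the terminal node there is the unique long simple root (C_3), so the type is C_3 (the algebra sp(6)).

C3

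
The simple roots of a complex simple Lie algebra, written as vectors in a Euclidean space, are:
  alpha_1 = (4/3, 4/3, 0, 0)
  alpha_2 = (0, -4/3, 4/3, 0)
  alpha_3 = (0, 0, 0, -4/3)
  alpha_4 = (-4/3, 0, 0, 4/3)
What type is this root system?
B_4

Compute the Cartan integers a_ij = 2(alpha_i, alpha_j)/(alpha_j, alpha_j); the resulting 4x4 Cartan matrix is
[[2, -1, 0, -1], [-1, 2, 0, 0], [0, 0, 2, -1], [-1, 0, -2, 2]].
The roots have two lengths (squared-length ratio 2:1); the short ones are alpha_{3}. The associated Dynkin diagram is a chain of 4 nodes with a double edge at one end; the terminal node there is the unique short simple root (B_4), so the type is B_4 (the algebra so(9)).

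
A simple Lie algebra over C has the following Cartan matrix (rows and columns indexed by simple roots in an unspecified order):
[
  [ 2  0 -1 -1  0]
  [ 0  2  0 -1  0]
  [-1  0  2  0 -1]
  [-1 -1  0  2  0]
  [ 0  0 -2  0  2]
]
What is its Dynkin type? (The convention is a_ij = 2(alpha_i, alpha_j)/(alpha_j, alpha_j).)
C5

The matrix has rank 5 with 2's on the diagonal. Reading the off-diagonal entries as Dynkin edges (a single edge where a_ij = a_ji = -1; a double or triple edge where a_ij * a_ji = 2 or 3), the diagram is a chain of 5 nodes with a double edge at one end; the terminal node there is the unique long simple root (C_5). One simple-root ordering that puts it in standard form is (alpha_2, alpha_4, alpha_1, alpha_3, alpha_5). So the algebra is type C_5, i.e. sp(10).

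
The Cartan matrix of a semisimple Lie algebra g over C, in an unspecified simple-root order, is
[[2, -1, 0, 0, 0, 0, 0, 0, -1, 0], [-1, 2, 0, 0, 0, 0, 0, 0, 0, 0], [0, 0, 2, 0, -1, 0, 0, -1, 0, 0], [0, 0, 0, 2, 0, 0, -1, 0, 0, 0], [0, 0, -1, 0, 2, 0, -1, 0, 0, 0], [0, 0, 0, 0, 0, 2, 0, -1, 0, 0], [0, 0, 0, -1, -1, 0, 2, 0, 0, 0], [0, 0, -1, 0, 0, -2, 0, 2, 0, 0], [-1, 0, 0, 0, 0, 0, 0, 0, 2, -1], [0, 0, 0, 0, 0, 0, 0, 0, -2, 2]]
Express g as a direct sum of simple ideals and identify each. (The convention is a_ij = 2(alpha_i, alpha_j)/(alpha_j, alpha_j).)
The diagram associated to this matrix has two connected components: the simple roots {alpha_3, alpha_4, alpha_5, alpha_6, alpha_7, alpha_8} form a chain of 6 nodes with a double edge at one end; the terminal node there is the unique short simple root (B_6), and {alpha_1, alpha_2, alpha_9, alpha_10} form a chain of 4 nodes with a double edge at one end; the terminal node there is the unique long simple root (C_4). A semisimple Lie algebra decomposes uniquely as the direct sum of simple ideals, one per connected component of its Dynkin diagram, so g ≅ B_6 ⊕ C_4 (dimension 78 + 36 = 114).

B_6 ⊕ C_4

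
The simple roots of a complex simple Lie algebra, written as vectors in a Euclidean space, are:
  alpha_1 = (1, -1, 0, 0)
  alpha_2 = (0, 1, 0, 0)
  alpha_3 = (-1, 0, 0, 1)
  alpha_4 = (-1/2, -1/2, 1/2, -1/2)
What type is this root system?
Compute the Cartan integers a_ij = 2(alpha_i, alpha_j)/(alpha_j, alpha_j); the resulting 4x4 Cartan matrix is
[[2, -2, -1, 0], [-1, 2, 0, -1], [-1, 0, 2, 0], [0, -1, 0, 2]].
The roots have two lengths (squared-length ratio 2:1); the short ones are alpha_{2,4}. The associated Dynkin diagram is a chain of 4 nodes with a double edge between the middle two (F_4), so the type is F_4.

F4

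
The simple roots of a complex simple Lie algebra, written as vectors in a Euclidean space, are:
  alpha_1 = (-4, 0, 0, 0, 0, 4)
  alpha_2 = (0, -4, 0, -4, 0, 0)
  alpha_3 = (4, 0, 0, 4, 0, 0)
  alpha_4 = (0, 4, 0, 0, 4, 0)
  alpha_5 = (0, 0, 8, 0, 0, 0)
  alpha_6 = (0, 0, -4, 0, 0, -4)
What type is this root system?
Compute the Cartan integers a_ij = 2(alpha_i, alpha_j)/(alpha_j, alpha_j); the resulting 6x6 Cartan matrix is
[[2, 0, -1, 0, 0, -1], [0, 2, -1, -1, 0, 0], [-1, -1, 2, 0, 0, 0], [0, -1, 0, 2, 0, 0], [0, 0, 0, 0, 2, -2], [-1, 0, 0, 0, -1, 2]].
The roots have two lengths (squared-length ratio 2:1); the short ones are alpha_{1,2,3,4,6}. The associated Dynkin diagram is a chain of 6 nodes with a double edge at one end; the terminal node there is the unique long simple root (C_6), so the type is C_6 (the algebra sp(12)).

C6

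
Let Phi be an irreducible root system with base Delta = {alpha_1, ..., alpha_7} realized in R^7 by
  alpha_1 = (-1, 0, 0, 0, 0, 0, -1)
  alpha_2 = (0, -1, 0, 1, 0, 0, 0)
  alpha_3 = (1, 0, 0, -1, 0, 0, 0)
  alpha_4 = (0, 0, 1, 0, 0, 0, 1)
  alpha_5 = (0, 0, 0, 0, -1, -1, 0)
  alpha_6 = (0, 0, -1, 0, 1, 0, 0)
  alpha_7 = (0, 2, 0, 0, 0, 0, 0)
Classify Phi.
Compute the Cartan integers a_ij = 2(alpha_i, alpha_j)/(alpha_j, alpha_j); the resulting 7x7 Cartan matrix is
[[2, 0, -1, -1, 0, 0, 0], [0, 2, -1, 0, 0, 0, -1], [-1, -1, 2, 0, 0, 0, 0], [-1, 0, 0, 2, 0, -1, 0], [0, 0, 0, 0, 2, -1, 0], [0, 0, 0, -1, -1, 2, 0], [0, -2, 0, 0, 0, 0, 2]].
The roots have two lengths (squared-length ratio 2:1); the short ones are alpha_{1,2,3,4,5,6}. The associated Dynkin diagram is a chain of 7 nodes with a double edge at one end; the terminal node there is the unique long simple root (C_7), so the type is C_7 (the algebra sp(14)).

C7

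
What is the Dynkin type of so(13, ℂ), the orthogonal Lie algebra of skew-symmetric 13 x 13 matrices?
type B_6

This is so(13) with 13 odd, which has dimension 13(13-1)/2 = 78 and rank (13-1)/2 = 6. In the classification of classical Lie algebras, the orthogonal algebra so(2n+1) in an odd number of variables has type B_n; here n = 6, so the Dynkin diagram is a chain of 6 nodes with a double edge at one end; the terminal node there is the unique short simple root (B_6). Hence the type is B_6.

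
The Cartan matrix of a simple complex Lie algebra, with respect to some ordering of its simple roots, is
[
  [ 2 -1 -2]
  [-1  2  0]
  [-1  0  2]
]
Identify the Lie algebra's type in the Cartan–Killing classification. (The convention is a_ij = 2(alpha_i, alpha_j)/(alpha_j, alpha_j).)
B_3 (so(7))

The matrix has rank 3 with 2's on the diagonal. Reading the off-diagonal entries as Dynkin edges (a single edge where a_ij = a_ji = -1; a double or triple edge where a_ij * a_ji = 2 or 3), the diagram is a chain of 3 nodes with a double edge at one end; the terminal node there is the unique short simple root (B_3). One simple-root ordering that puts it in standard form is (alpha_2, alpha_1, alpha_3). So the algebra is type B_3, i.e. so(7).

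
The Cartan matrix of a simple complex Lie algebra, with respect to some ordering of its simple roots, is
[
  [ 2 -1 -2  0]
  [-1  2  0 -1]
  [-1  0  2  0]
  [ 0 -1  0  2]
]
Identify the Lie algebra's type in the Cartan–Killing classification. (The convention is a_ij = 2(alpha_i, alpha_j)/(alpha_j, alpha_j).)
The matrix has rank 4 with 2's on the diagonal. Reading the off-diagonal entries as Dynkin edges (a single edge where a_ij = a_ji = -1; a double or triple edge where a_ij * a_ji = 2 or 3), the diagram is a chain of 4 nodes with a double edge at one end; the terminal node there is the unique short simple root (B_4). One simple-root ordering that puts it in standard form is (alpha_4, alpha_2, alpha_1, alpha_3). So the algebra is type B_4, i.e. so(9).

type B_4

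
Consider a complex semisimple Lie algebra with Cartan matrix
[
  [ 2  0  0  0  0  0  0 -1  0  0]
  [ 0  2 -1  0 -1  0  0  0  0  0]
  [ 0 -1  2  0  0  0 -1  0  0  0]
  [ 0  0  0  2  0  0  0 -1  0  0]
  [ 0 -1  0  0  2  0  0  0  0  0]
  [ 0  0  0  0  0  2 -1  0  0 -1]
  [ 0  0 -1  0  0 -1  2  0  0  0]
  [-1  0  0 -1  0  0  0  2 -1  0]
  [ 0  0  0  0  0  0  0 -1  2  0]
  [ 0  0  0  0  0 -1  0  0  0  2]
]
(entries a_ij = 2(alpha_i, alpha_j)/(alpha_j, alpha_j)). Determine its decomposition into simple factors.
A6 ⊕ D4

The diagram associated to this matrix has two connected components: the simple roots {alpha_2, alpha_3, alpha_5, alpha_6, alpha_7, alpha_10} form a chain of 6 nodes with single edges (A_6), and {alpha_1, alpha_4, alpha_8, alpha_9} form a chain of 2 nodes with a fork of two nodes at one end (D_4). A semisimple Lie algebra decomposes uniquely as the direct sum of simple ideals, one per connected component of its Dynkin diagram, so g ≅ A_6 ⊕ D_4 (dimension 48 + 28 = 76).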